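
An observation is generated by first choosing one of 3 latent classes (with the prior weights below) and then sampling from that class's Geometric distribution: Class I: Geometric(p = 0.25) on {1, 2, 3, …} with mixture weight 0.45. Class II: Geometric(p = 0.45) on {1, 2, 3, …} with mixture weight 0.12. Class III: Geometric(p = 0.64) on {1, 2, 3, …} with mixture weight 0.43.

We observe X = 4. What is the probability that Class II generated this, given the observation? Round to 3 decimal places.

0.130

The responsibility of component k is π_k f_k(x) divided by Σ_j π_j f_j(x).
Component likelihoods at x = 4:
  p_I = 0.105469
  p_II = 0.0748688
  p_III = 0.0298598
Multiply by the mixture weights:
  π_I·p_I = 0.45 × 0.105469 = 0.0474609
  π_II·p_II = 0.12 × 0.0748688 = 0.00898425
  π_III·p_III = 0.43 × 0.0298598 = 0.0128397
Normaliser: 0.0474609 + 0.00898425 + 0.0128397 = 0.0692849
P(Class II | 4) = 0.00898425 / 0.0692849 ≈ 0.130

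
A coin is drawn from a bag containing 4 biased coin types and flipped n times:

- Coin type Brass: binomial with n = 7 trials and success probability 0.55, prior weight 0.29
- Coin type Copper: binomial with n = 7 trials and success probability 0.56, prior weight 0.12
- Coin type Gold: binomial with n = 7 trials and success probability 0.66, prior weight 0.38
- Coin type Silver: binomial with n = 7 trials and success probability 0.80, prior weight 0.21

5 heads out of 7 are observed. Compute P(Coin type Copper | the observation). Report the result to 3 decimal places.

Apply Bayes' rule: the posterior for each component is proportional to its prior times its likelihood at x.
Binomial probabilities:
  p_Brass = C(7,5)·0.55^5·0.45^2 = 21·0.0503284·0.2025 = 0.214022
  p_Copper = C(7,5)·0.56^5·0.44^2 = 21·0.0550732·0.1936 = 0.223906
  p_Gold = C(7,5)·0.66^5·0.34^2 = 21·0.125233·0.1156 = 0.304016
  p_Silver = C(7,5)·0.80^5·0.20^2 = 21·0.32768·0.04 = 0.275251
Weight by the priors:
  π_Brass·p_Brass = 0.29 × 0.214022 = 0.0620663
  π_Copper·p_Copper = 0.12 × 0.223906 = 0.0268687
  π_Gold·p_Gold = 0.38 × 0.304016 = 0.115526
  π_Silver·p_Silver = 0.21 × 0.275251 = 0.0578028
Marginal: 0.0620663 + 0.0268687 + 0.115526 + 0.0578028 = 0.262264
P(Coin type Copper | 5 heads out of 7) = 0.0268687 / 0.262264 ≈ 0.102

0.102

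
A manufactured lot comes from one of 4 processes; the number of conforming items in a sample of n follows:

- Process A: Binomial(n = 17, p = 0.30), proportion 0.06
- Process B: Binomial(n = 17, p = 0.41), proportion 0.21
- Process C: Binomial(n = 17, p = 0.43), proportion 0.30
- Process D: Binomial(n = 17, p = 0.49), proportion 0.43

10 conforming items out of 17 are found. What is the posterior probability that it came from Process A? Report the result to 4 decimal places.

Apply Bayes' rule: the posterior for each component is proportional to its prior times its likelihood at x.
Evaluate each component's likelihood at the observed value:
  f_A = C(17,10)·0.30^10·0.70^7 = 19448·5.9049e-06·0.0823543 = 0.00945744
  f_B = C(17,10)·0.41^10·0.59^7 = 19448·0.000134227·0.0248865 = 0.0649647
  f_C = C(17,10)·0.43^10·0.57^7 = 19448·0.000216115·0.019549 = 0.0821644
  f_D = C(17,10)·0.49^10·0.51^7 = 19448·0.000797923·0.00897411 = 0.13926
Multiply by the mixture weights:
  P(Z=A)·f_A = 0.06 × 0.00945744 = 0.000567447
  P(Z=B)·f_B = 0.21 × 0.0649647 = 0.0136426
  P(Z=C)·f_C = 0.30 × 0.0821644 = 0.0246493
  P(Z=D)·f_D = 0.43 × 0.13926 = 0.0598819
Marginal: 0.000567447 + 0.0136426 + 0.0246493 + 0.0598819 = 0.0987412
P(Process A | 10 conforming items out of 17) = 0.000567447 / 0.0987412 ≈ 0.0057

0.0057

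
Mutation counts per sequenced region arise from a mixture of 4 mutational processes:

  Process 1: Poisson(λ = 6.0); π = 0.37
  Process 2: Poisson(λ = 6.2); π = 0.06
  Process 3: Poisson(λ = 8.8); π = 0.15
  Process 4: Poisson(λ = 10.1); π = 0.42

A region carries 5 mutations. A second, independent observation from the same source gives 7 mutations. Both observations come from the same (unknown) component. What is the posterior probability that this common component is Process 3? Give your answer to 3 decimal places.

The responsibility of component k is w_k f_k(x) divided by Σ_j w_j f_j(x).
Since both observations come from the same component, the likelihood for component k is f_k(x₁)·f_k(x₂).
  f_1 = [0.160623] × [0.137677] = 0.0221141
  f_2 = [0.154936] × [0.141803] = 0.0219703
  f_3 = [0.0662889] × [0.122224] = 0.0081021
  f_4 = [0.0359792] × [0.0873866] = 0.0031441
Multiply by the mixture weights:
  w_1·f_1 = 0.37 × 0.0221141 = 0.00818222
  w_2·f_2 = 0.06 × 0.0219703 = 0.00131822
  w_3·f_3 = 0.15 × 0.0081021 = 0.00121531
  w_4·f_4 = 0.42 × 0.0031441 = 0.00132052
Evidence: 0.00818222 + 0.00131822 + 0.00121531 + 0.00132052 = 0.0120363
P(Process 3 | x) = 0.00121531 / 0.0120363 ≈ 0.101

0.101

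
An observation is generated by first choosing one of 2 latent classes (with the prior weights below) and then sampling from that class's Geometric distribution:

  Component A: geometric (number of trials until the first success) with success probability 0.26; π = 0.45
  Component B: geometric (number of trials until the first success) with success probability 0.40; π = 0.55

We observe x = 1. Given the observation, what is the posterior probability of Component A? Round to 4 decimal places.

0.3472

Posterior ∝ prior × likelihood, so P(k | x) ∝ π_k f_k(x); normalise over all components.
Geometric probabilities:
  L_A = 0.26
  L_B = 0.4
Weight by the priors:
  π_A·L_A = 0.45 × 0.26 = 0.117
  π_B·L_B = 0.55 × 0.4 = 0.22
Evidence: 0.117 + 0.22 = 0.337
P(Component A | 1) ≈ 0.3472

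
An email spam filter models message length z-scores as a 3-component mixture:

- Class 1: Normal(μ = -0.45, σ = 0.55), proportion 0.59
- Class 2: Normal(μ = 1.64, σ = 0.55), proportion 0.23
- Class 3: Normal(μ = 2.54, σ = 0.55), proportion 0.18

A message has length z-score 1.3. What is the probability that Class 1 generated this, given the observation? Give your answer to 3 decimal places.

0.018

The responsibility of component k is π_k f_k(x) divided by Σ_j π_j f_j(x).
Component likelihoods at x = 1.3:
  p_1 = 0.00459363
  p_2 = 0.59919
  p_3 = 0.0571207
Multiply by the mixture weights:
  π_1·p_1 = 0.59 × 0.00459363 = 0.00271024
  π_2·p_2 = 0.23 × 0.59919 = 0.137814
  π_3·p_3 = 0.18 × 0.0571207 = 0.0102817
Evidence: 0.00271024 + 0.137814 + 0.0102817 = 0.150806
P(Class 1 | 1.3) ≈ 0.018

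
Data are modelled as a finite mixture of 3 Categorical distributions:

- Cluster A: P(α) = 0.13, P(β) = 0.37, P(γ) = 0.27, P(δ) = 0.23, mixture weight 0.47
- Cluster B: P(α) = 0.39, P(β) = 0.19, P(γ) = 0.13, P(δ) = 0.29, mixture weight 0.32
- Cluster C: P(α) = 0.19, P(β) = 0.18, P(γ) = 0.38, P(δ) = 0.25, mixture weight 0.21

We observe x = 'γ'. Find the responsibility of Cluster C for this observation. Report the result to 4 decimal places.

Apply Bayes' rule: the posterior for each component is proportional to its prior times its likelihood at x.
Evaluate each component's likelihood at the observed value:
  p_A = P(γ | comp) = 0.27
  p_B = P(γ | comp) = 0.13
  p_C = P(γ | comp) = 0.38
Prior × likelihood for each component:
  P(Z=A)·p_A = 0.47 × 0.27 = 0.1269
  P(Z=B)·p_B = 0.32 × 0.13 = 0.0416
  P(Z=C)·p_C = 0.21 × 0.38 = 0.0798
Sum: 0.1269 + 0.0416 + 0.0798 = 0.2483
So the posterior for Cluster C is 0.0798 / 0.2483 ≈ 0.3214.

0.3214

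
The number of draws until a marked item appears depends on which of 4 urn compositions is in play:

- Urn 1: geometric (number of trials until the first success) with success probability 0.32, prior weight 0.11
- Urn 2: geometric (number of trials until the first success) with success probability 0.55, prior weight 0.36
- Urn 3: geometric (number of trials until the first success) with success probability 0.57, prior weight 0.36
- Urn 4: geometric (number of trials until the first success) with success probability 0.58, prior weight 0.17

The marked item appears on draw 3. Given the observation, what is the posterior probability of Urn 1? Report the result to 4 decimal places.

0.1457

P(component k | x) = w_k·f_k(x) / marginal(x), where marginal(x) = Σ_j w_j·f_j(x).
Evaluate each component's likelihood at the observed value:
  L_1 = 0.32·(1−0.32)^2 = 0.32·0.4624 = 0.147968
  L_2 = 0.55·(1−0.55)^2 = 0.55·0.2025 = 0.111375
  L_3 = 0.57·(1−0.57)^2 = 0.57·0.1849 = 0.105393
  L_4 = 0.58·(1−0.58)^2 = 0.58·0.1764 = 0.102312
Multiply by the mixture weights:
  w_1·L_1 = 0.11 × 0.147968 = 0.0162765
  w_2·L_2 = 0.36 × 0.111375 = 0.040095
  w_3·L_3 = 0.36 × 0.105393 = 0.0379415
  w_4·L_4 = 0.17 × 0.102312 = 0.017393
Sum: 0.0162765 + 0.040095 + 0.0379415 + 0.017393 = 0.111706
Responsibility of Urn 1: 0.0162765 / 0.111706 ≈ 0.1457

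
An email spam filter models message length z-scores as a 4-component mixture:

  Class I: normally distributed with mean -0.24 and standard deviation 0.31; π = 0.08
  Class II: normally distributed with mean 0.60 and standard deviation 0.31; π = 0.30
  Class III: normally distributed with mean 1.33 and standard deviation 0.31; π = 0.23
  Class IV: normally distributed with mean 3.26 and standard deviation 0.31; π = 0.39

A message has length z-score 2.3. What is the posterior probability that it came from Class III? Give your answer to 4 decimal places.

Apply Bayes' rule: the posterior for each component is proportional to its prior times its likelihood at x.
Component likelihoods at x = 2.3:
  p_I = 3.40043e-15
  p_II = 3.79589e-07
  p_III = 0.00962706
  p_IV = 0.010644
Multiply by the mixture weights:
  w_I·p_I = 0.08 × 3.40043e-15 = 2.72035e-16
  w_II·p_II = 0.30 × 3.79589e-07 = 1.13877e-07
  w_III·p_III = 0.23 × 0.00962706 = 0.00221422
  w_IV·p_IV = 0.39 × 0.010644 = 0.00415115
Normaliser: 2.72035e-16 + 1.13877e-07 + 0.00221422 + 0.00415115 = 0.00636549
P(Class III | 2.3) = 0.00221422 / 0.00636549 ≈ 0.3478

0.3478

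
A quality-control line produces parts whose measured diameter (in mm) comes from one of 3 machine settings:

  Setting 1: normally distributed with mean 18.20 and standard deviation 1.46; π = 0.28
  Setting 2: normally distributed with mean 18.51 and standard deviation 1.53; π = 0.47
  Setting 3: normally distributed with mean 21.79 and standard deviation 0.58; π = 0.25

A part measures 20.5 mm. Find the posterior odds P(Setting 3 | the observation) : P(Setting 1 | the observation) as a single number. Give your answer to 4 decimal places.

The posterior odds equal the prior odds times the likelihood ratio: (P(Z=i)/P(Z=j))·(f_i(x)/f_j(x)).
Normal densities:
  L_1 = (1/(1.46·√(2π)))·exp(−(20.5−18.20)²/(2·1.46²)) = 0.273248·exp(-1.24085) = 0.0790064
  L_2 = (1/(1.53·√(2π)))·exp(−(20.5−18.51)²/(2·1.53²)) = 0.260747·exp(-0.84585) = 0.11191
  L_3 = (1/(0.58·√(2π)))·exp(−(20.5−21.79)²/(2·0.58²)) = 0.687832·exp(-2.47339) = 0.057983
Odds = (0.25/0.28) × (0.057983/0.0790064) = 0.892857 × 0.733902 ≈ 0.6553

0.6553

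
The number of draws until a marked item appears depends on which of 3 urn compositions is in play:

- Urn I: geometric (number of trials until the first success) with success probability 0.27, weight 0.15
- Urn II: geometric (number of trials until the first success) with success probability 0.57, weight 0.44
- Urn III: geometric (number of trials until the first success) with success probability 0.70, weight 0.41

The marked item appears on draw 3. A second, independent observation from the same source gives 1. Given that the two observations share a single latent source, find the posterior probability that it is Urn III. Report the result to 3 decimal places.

Apply Bayes' rule: the posterior for each component is proportional to its prior times its likelihood at x.
Since both observations come from the same component, the likelihood for component k is f_k(x₁)·f_k(x₂).
  f_I = [0.27·(1−0.27)^2 = 0.27·0.5329 = 0.143883] × [0.27] = 0.0388484
  f_II = [0.57·(1−0.57)^2 = 0.57·0.1849 = 0.105393] × [0.57] = 0.060074
  f_III = [0.70·(1−0.70)^2 = 0.70·0.09 = 0.063] × [0.7] = 0.0441
Multiply by the mixture weights:
  P(Z=I)·f_I = 0.15 × 0.0388484 = 0.00582726
  P(Z=II)·f_II = 0.44 × 0.060074 = 0.0264326
  P(Z=III)·f_III = 0.41 × 0.0441 = 0.018081
Denominator: 0.00582726 + 0.0264326 + 0.018081 = 0.0503408
So the posterior for Urn III is 0.018081 / 0.0503408 ≈ 0.359.

0.359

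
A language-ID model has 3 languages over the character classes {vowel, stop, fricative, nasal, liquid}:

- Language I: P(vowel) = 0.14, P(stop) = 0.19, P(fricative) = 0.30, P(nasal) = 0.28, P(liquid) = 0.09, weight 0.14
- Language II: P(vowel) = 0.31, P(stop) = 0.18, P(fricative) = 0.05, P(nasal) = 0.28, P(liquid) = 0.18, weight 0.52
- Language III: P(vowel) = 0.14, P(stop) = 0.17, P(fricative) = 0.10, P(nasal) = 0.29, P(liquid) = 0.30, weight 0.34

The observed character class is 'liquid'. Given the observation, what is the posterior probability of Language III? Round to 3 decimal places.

P(component k | x) = π_k·f_k(x) / marginal(x), where marginal(x) = Σ_j π_j·f_j(x).
Evaluate each component's likelihood at the observed value:
  p_I = P(liquid | comp) = 0.09
  p_II = P(liquid | comp) = 0.18
  p_III = P(liquid | comp) = 0.30
Weight by the priors:
  π_I·p_I = 0.14 × 0.09 = 0.0126
  π_II·p_II = 0.52 × 0.18 = 0.0936
  π_III·p_III = 0.34 × 0.3 = 0.102
Evidence: 0.0126 + 0.0936 + 0.102 = 0.2082
P(Language III | x) = 0.102 / 0.2082 ≈ 0.490

0.490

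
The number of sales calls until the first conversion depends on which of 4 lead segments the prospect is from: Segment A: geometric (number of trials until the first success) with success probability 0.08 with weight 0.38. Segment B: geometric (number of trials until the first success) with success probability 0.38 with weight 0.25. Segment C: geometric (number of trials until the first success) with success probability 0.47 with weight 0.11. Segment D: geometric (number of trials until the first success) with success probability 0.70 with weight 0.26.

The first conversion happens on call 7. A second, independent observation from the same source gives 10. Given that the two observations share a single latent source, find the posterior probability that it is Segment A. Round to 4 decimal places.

By Bayes' theorem, P(k | x) = P(Z=k) f_k(x) / Σ_j P(Z=j) f_j(x).
Since both observations come from the same component, the likelihood for component k is f_k(x₁)·f_k(x₂).
  p_A = [0.0485084] × [0.0377729] = 0.0018323
  p_B = [0.0215841] × [0.00514409] = 0.000111031
  p_C = [0.0104172] × [0.00155089] = 1.6156e-05
  p_D = [0.0005103] × [1.37781e-05] = 7.03096e-09
Prior × likelihood for each component:
  P(Z=A)·p_A = 0.38 × 0.0018323 = 0.000696275
  P(Z=B)·p_B = 0.25 × 0.000111031 = 2.77576e-05
  P(Z=C)·p_C = 0.11 × 1.6156e-05 = 1.77716e-06
  P(Z=D)·p_D = 0.26 × 7.03096e-09 = 1.82805e-09
Evidence: 0.000696275 + 2.77576e-05 + 1.77716e-06 + 1.82805e-09 = 0.000725812
P(Segment A | x) ≈ 0.9593

0.9593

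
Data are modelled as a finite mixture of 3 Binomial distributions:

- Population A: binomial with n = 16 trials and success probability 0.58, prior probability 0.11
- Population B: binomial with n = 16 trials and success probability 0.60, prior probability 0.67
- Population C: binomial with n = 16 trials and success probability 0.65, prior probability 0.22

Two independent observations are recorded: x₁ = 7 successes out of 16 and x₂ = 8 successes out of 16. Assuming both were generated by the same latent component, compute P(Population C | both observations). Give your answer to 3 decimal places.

Apply Bayes' rule: the posterior for each component is proportional to its prior times its likelihood at x.
Since both observations come from the same component, the likelihood for component k is f_k(x₁)·f_k(x₂).
  f_A = [C(16,7)·0.58^7·0.42^9 = 11440·0.0220798·0.000406671 = 0.102723] × [0.159587] = 0.0163931
  f_B = [C(16,7)·0.60^7·0.40^9 = 11440·0.0279936·0.000262144 = 0.0839508] × [0.141667] = 0.011893
  f_C = [C(16,7)·0.65^7·0.35^9 = 11440·0.0490223·7.88156e-05 = 0.044201] × [0.0923485] = 0.00408189
Unnormalised posteriors:
  P(Z=A)·f_A = 0.11 × 0.0163931 = 0.00180325
  P(Z=B)·f_B = 0.67 × 0.011893 = 0.00796834
  P(Z=C)·f_C = 0.22 × 0.00408189 = 0.000898017
Normaliser: 0.00180325 + 0.00796834 + 0.000898017 = 0.0106696
So the posterior for Population C is 0.000898017 / 0.0106696 ≈ 0.084.

0.084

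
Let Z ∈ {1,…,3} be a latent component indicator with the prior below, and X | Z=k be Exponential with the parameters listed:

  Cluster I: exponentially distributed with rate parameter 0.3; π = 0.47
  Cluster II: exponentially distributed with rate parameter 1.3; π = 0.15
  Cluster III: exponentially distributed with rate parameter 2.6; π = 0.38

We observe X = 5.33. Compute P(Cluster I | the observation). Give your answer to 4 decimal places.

0.9933

P(component k | x) = P(Z=k)·f_k(x) / marginal(x), where marginal(x) = Σ_j P(Z=j)·f_j(x).
Exponential densities:
  L_I = 0.3·e^(−0.3·5.33) = 0.3·e^(−1.5990) = 0.0606296
  L_II = 1.3·e^(−1.3·5.33) = 1.3·e^(−6.9290) = 0.00127267
  L_III = 2.6·e^(−2.6·5.33) = 2.6·e^(−13.8580) = 2.49184e-06
Weight by the priors:
  P(Z=I)·L_I = 0.47 × 0.0606296 = 0.0284959
  P(Z=II)·L_II = 0.15 × 0.00127267 = 0.000190901
  P(Z=III)·L_III = 0.38 × 2.49184e-06 = 9.469e-07
Normaliser: 0.0284959 + 0.000190901 + 9.469e-07 = 0.0286877
P(Cluster I | data) ≈ 0.9933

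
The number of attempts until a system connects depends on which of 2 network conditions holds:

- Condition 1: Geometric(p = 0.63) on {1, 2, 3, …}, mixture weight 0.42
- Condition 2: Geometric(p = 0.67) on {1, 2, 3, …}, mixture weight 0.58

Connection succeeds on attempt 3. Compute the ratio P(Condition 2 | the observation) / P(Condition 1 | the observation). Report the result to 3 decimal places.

1.168

Only the two components matter; the odds are (π_i f_i(x)) / (π_j f_j(x)).
Component likelihoods at x = 3:
  L_1 = 0.086247
  L_2 = 0.072963
Odds = (0.58/0.42) × (0.072963/0.086247) = 1.38095 × 0.845977 ≈ 1.168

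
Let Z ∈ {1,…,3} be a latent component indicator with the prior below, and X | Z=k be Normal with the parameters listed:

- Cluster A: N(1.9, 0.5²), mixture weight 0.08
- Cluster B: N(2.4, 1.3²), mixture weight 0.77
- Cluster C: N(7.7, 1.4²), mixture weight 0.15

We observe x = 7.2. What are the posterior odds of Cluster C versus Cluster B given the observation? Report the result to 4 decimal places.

154.9232

The posterior odds equal the prior odds times the likelihood ratio: (w_i/w_j)·(f_i(x)/f_j(x)).
Normal densities:
  f_A = 3.18622e-25
  f_B = 0.000336178
  f_C = 0.267353
0.0401029 / 0.000258857 ≈ 154.9232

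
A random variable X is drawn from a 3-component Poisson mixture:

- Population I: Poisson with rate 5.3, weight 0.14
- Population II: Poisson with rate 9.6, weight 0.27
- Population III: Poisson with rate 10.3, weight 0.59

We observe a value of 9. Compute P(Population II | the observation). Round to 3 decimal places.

Apply Bayes' rule: the posterior for each component is proportional to its prior times its likelihood at x.
Poisson probabilities:
  p_I = e^(−5.3)·5.3^9/9! = 0.0453899
  p_II = e^(−9.6)·9.6^9/9! = 0.129256
  p_III = e^(−10.3)·10.3^9/9! = 0.120931
Prior × likelihood for each component:
  π_I·p_I = 0.14 × 0.0453899 = 0.00635458
  π_II·p_II = 0.27 × 0.129256 = 0.0348991
  π_III·p_III = 0.59 × 0.120931 = 0.0713495
Marginal: 0.00635458 + 0.0348991 + 0.0713495 = 0.112603
So the posterior for Population II is 0.0348991 / 0.112603 ≈ 0.310.

0.310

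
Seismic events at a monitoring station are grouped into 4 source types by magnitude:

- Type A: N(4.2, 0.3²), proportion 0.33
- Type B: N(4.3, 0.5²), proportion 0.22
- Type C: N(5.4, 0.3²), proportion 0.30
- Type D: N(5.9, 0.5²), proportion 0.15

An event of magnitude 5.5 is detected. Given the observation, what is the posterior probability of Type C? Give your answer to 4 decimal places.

By Bayes' theorem, P(k | x) = π_k f_k(x) / Σ_j π_j f_j(x).
Component likelihoods at x = 5.5:
  p_A = (1/(0.3·√(2π)))·exp(−(5.5−4.2)²/(2·0.3²)) = 1.329808·exp(-9.38889) = 0.000111236
  p_B = (1/(0.5·√(2π)))·exp(−(5.5−4.3)²/(2·0.5²)) = 0.797885·exp(-2.88000) = 0.0447891
  p_C = (1/(0.3·√(2π)))·exp(−(5.5−5.4)²/(2·0.3²)) = 1.329808·exp(-0.05556) = 1.25794
  p_D = (1/(0.5·√(2π)))·exp(−(5.5−5.9)²/(2·0.5²)) = 0.797885·exp(-0.32000) = 0.579383
Unnormalised posteriors:
  π_A·p_A = 0.33 × 0.000111236 = 3.67079e-05
  π_B·p_B = 0.22 × 0.0447891 = 0.00985359
  π_C·p_C = 0.30 × 1.25794 = 0.377383
  π_D·p_D = 0.15 × 0.579383 = 0.0869075
Sum: 3.67079e-05 + 0.00985359 + 0.377383 + 0.0869075 = 0.474181
P(Type C | the observation) = 0.377383 / 0.474181 ≈ 0.7959

0.7959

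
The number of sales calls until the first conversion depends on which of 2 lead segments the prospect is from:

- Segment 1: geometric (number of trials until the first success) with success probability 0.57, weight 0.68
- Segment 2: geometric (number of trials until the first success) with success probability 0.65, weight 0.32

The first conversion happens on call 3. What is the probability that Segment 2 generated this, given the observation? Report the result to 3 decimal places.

By Bayes' theorem, P(k | x) = P(Z=k) f_k(x) / Σ_j P(Z=j) f_j(x).
Geometric probabilities:
  L_1 = 0.57·(1−0.57)^2 = 0.57·0.1849 = 0.105393
  L_2 = 0.65·(1−0.65)^2 = 0.65·0.1225 = 0.079625
Weight by the priors:
  P(Z=1)·L_1 = 0.68 × 0.105393 = 0.0716672
  P(Z=2)·L_2 = 0.32 × 0.079625 = 0.02548
Denominator: 0.0716672 + 0.02548 = 0.0971472
So the posterior for Segment 2 is 0.02548 / 0.0971472 ≈ 0.262.

0.262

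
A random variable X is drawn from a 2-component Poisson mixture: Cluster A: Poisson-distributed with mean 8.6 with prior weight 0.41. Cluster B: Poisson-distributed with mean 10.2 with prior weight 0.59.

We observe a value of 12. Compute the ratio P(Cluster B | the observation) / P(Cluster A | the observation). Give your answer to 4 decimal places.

2.2512

Only the two components matter; the odds are (P(Z=i) f_i(x)) / (P(Z=j) f_j(x)).
Component likelihoods at x = 12:
  p_A = e^(−8.6)·8.6^12/12! = 0.0629089
  p_B = e^(−10.2)·10.2^12/12! = 0.098415
Posterior odds = (P(Z=B)·p_B) / (P(Z=A)·p_A) = (0.59·0.098415) / (0.41·0.0629089) = 0.0580649 / 0.0257926 ≈ 2.2512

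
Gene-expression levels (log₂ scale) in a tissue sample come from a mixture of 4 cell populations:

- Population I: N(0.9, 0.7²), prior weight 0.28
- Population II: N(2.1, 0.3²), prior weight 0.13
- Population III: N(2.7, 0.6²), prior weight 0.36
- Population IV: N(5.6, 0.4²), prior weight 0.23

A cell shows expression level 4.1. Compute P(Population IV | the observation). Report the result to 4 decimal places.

Apply Bayes' rule: the posterior for each component is proportional to its prior times its likelihood at x.
Normal densities:
  f_I = (1/(0.7·√(2π)))·exp(−(4.1−0.9)²/(2·0.7²)) = 0.569918·exp(-10.44898) = 1.6515e-05
  f_II = (1/(0.3·√(2π)))·exp(−(4.1−2.1)²/(2·0.3²)) = 1.329808·exp(-22.22222) = 2.9703e-10
  f_III = (1/(0.6·√(2π)))·exp(−(4.1−2.7)²/(2·0.6²)) = 0.664904·exp(-2.72222) = 0.0437031
  f_IV = (1/(0.4·√(2π)))·exp(−(4.1−5.6)²/(2·0.4²)) = 0.997356·exp(-7.03125) = 0.000881489
Unnormalised posteriors:
  π_I·f_I = 0.28 × 1.6515e-05 = 4.62419e-06
  π_II·f_II = 0.13 × 2.9703e-10 = 3.86139e-11
  π_III·f_III = 0.36 × 0.0437031 = 0.0157331
  π_IV·f_IV = 0.23 × 0.000881489 = 0.000202743
Denominator: 4.62419e-06 + 3.86139e-11 + 0.0157331 + 0.000202743 = 0.0159405
P(Population IV | 4.1) ≈ 0.0127

0.0127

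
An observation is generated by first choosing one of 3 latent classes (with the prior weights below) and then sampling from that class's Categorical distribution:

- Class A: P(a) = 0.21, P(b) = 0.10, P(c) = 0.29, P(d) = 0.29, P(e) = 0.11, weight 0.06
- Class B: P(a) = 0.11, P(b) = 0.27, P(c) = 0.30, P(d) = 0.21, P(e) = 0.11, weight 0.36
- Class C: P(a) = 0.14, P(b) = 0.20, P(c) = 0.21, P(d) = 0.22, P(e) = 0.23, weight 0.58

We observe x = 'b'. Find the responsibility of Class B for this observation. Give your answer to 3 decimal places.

0.443

By Bayes' theorem, P(k | x) = π_k f_k(x) / Σ_j π_j f_j(x).
Categorical probabilities:
  p_A = P(b | comp) = 0.10
  p_B = P(b | comp) = 0.27
  p_C = P(b | comp) = 0.20
Weight by the priors:
  π_A·p_A = 0.06 × 0.1 = 0.006
  π_B·p_B = 0.36 × 0.27 = 0.0972
  π_C·p_C = 0.58 × 0.2 = 0.116
Marginal: 0.006 + 0.0972 + 0.116 = 0.2192
P(Class B | data) = 0.0972 / 0.2192 ≈ 0.443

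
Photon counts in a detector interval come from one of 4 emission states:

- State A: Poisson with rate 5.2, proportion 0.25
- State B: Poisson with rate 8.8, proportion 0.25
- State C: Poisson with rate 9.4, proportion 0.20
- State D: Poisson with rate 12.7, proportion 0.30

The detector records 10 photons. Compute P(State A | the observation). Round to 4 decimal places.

Posterior ∝ prior × likelihood, so P(k | x) ∝ π_k f_k(x); normalise over all components.
Evaluate each component's likelihood at the observed value:
  p_A = 0.0219755
  p_B = 0.115684
  p_C = 0.122786
  p_D = 0.0917771
Weight by the priors:
  π_A·p_A = 0.25 × 0.0219755 = 0.00549388
  π_B·p_B = 0.25 × 0.115684 = 0.0289209
  π_C·p_C = 0.20 × 0.122786 = 0.0245571
  π_D·p_D = 0.30 × 0.0917771 = 0.0275331
Normaliser: 0.00549388 + 0.0289209 + 0.0245571 + 0.0275331 = 0.0865051
Responsibility of State A: 0.00549388 / 0.0865051 ≈ 0.0635

0.0635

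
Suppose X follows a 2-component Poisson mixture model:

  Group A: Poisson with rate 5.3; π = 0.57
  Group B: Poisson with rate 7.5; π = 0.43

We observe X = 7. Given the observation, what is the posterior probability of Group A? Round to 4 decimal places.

Posterior ∝ prior × likelihood, so P(k | x) ∝ w_k f_k(x); normalise over all components.
Poisson probabilities:
  f_A = e^(−5.3)·5.3^7/7! = 0.116343
  f_B = e^(−7.5)·7.5^7/7! = 0.146484
Prior × likelihood for each component:
  w_A·f_A = 0.57 × 0.116343 = 0.0663154
  w_B·f_B = 0.43 × 0.146484 = 0.062988
Normaliser: 0.0663154 + 0.062988 = 0.129303
P(Group A | 7) ≈ 0.5129

0.5129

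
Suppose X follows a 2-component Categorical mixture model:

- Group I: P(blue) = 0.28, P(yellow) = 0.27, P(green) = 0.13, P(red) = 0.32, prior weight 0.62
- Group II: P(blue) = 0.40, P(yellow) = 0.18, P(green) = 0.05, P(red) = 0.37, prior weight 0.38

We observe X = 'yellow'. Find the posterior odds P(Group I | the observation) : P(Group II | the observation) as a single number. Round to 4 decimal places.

Posterior odds = (π_i f_i(x)) / (π_j f_j(x)); the normalising sum cancels.
Categorical probabilities:
  f_I = P(yellow | comp) = 0.27
  f_II = P(yellow | comp) = 0.18
Posterior odds = (π_I·f_I) / (π_II·f_II) = (0.62·0.27) / (0.38·0.18) = 0.1674 / 0.0684 ≈ 2.4474

2.4474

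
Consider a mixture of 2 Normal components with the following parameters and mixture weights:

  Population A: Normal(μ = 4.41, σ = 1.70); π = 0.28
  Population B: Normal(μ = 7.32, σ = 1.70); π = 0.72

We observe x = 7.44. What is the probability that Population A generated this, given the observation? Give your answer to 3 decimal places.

0.074

Posterior ∝ prior × likelihood, so P(k | x) ∝ π_k f_k(x); normalise over all components.
Normal densities:
  p_A = 0.0479327
  p_B = 0.234088
Prior × likelihood for each component:
  π_A·p_A = 0.28 × 0.0479327 = 0.0134211
  π_B·p_B = 0.72 × 0.234088 = 0.168543
Marginal: 0.0134211 + 0.168543 = 0.181965
So the posterior for Population A is 0.0134211 / 0.181965 ≈ 0.074.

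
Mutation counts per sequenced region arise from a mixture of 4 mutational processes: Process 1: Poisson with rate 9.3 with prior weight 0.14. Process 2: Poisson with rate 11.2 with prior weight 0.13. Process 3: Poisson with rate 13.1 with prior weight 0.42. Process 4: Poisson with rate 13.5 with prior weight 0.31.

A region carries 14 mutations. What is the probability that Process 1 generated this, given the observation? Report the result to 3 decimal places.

By Bayes' theorem, P(k | x) = π_k f_k(x) / Σ_j π_j f_j(x).
Component likelihoods at x = 14 mutations:
  p_1 = 0.0379677
  p_2 = 0.0766559
  p_3 = 0.102833
  p_4 = 0.105024
Weight by the priors:
  π_1·p_1 = 0.14 × 0.0379677 = 0.00531548
  π_2·p_2 = 0.13 × 0.0766559 = 0.00996527
  π_3·p_3 = 0.42 × 0.102833 = 0.0431898
  π_4·p_4 = 0.31 × 0.105024 = 0.0325575
Evidence: 0.00531548 + 0.00996527 + 0.0431898 + 0.0325575 = 0.091028
So the posterior for Process 1 is 0.00531548 / 0.091028 ≈ 0.058.

0.058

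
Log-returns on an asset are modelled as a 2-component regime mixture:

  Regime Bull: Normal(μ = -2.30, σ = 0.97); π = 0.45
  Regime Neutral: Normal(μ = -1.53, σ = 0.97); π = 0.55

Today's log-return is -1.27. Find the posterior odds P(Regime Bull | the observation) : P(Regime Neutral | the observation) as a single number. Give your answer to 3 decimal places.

0.483

Since P(k|x) ∝ π_k f_k(x), the posterior odds are π_i f_i(x) / (π_j f_j(x)).
Normal densities:
  p_Bull = (1/(0.97·√(2π)))·exp(−(-1.27−-2.30)²/(2·0.97²)) = 0.411281·exp(-0.56377) = 0.234044
  p_Neutral = (1/(0.97·√(2π)))·exp(−(-1.27−-1.53)²/(2·0.97²)) = 0.411281·exp(-0.03592) = 0.396768
Odds = (0.45/0.55) × (0.234044/0.396768) = 0.818182 × 0.589874 ≈ 0.483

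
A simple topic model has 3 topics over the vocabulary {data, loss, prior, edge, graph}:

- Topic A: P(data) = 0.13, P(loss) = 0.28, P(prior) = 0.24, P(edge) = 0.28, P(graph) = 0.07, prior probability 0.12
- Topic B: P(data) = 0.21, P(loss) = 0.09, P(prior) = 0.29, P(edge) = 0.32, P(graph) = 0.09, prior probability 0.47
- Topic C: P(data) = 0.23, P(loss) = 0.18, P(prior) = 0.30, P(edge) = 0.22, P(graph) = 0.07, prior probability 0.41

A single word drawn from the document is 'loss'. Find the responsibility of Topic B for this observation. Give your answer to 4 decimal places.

By Bayes' theorem, P(k | x) = P(Z=k) f_k(x) / Σ_j P(Z=j) f_j(x).
Component likelihoods at x = 'loss':
  L_A = P(loss | comp) = 0.28
  L_B = P(loss | comp) = 0.09
  L_C = P(loss | comp) = 0.18
Prior × likelihood for each component:
  P(Z=A)·L_A = 0.12 × 0.28 = 0.0336
  P(Z=B)·L_B = 0.47 × 0.09 = 0.0423
  P(Z=C)·L_C = 0.41 × 0.18 = 0.0738
Normaliser: 0.0336 + 0.0423 + 0.0738 = 0.1497
So the posterior for Topic B is 0.0423 / 0.1497 ≈ 0.2826.

0.2826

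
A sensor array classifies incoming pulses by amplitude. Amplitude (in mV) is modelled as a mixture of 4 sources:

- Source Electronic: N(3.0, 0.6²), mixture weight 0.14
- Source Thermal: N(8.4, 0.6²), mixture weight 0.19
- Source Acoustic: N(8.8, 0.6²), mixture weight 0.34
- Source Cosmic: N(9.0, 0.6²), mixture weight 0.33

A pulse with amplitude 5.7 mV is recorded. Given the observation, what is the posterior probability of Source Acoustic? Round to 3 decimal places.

Apply Bayes' rule: the posterior for each component is proportional to its prior times its likelihood at x.
Normal densities:
  f_Electronic = (1/(0.6·√(2π)))·exp(−(5.7−3.0)²/(2·0.6²)) = 0.664904·exp(-10.12500) = 2.66396e-05
  f_Thermal = (1/(0.6·√(2π)))·exp(−(5.7−8.4)²/(2·0.6²)) = 0.664904·exp(-10.12500) = 2.66396e-05
  f_Acoustic = (1/(0.6·√(2π)))·exp(−(5.7−8.8)²/(2·0.6²)) = 0.664904·exp(-13.34722) = 1.06202e-06
  f_Cosmic = (1/(0.6·√(2π)))·exp(−(5.7−9.0)²/(2·0.6²)) = 0.664904·exp(-15.12500) = 1.79496e-07
Weight by the priors:
  P(Z=Electronic)·f_Electronic = 0.14 × 2.66396e-05 = 3.72954e-06
  P(Z=Thermal)·f_Thermal = 0.19 × 2.66396e-05 = 5.06152e-06
  P(Z=Acoustic)·f_Acoustic = 0.34 × 1.06202e-06 = 3.61088e-07
  P(Z=Cosmic)·f_Cosmic = 0.33 × 1.79496e-07 = 5.92337e-08
Evidence: 3.72954e-06 + 5.06152e-06 + 3.61088e-07 + 5.92337e-08 = 9.21138e-06
P(Source Acoustic | data) ≈ 0.039

0.039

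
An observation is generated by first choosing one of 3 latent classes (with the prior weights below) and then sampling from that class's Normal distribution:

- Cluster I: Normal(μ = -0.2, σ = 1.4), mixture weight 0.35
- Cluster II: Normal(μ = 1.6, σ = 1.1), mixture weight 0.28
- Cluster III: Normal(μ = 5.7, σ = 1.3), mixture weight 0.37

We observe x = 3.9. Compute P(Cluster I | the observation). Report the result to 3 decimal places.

0.024

The responsibility of component k is π_k f_k(x) divided by Σ_j π_j f_j(x).
Normal densities:
  p_I = 0.00391212
  p_II = 0.0407541
  p_III = 0.117669
Prior × likelihood for each component:
  π_I·p_I = 0.35 × 0.00391212 = 0.00136924
  π_II·p_II = 0.28 × 0.0407541 = 0.0114111
  π_III·p_III = 0.37 × 0.117669 = 0.0435374
Normaliser: 0.00136924 + 0.0114111 + 0.0435374 = 0.0563178
So the posterior for Cluster I is 0.00136924 / 0.0563178 ≈ 0.024.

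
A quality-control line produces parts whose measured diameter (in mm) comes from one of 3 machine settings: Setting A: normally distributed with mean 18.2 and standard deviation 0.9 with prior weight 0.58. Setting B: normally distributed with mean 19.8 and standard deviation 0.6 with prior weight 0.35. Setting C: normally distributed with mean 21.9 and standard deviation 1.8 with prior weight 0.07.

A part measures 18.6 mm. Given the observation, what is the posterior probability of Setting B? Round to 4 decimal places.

0.1178

P(component k | x) = P(Z=k)·f_k(x) / marginal(x), where marginal(x) = Σ_j P(Z=j)·f_j(x).
Normal densities:
  f_A = (1/(0.9·√(2π)))·exp(−(18.6−18.2)²/(2·0.9²)) = 0.443269·exp(-0.09877) = 0.401582
  f_B = (1/(0.6·√(2π)))·exp(−(18.6−19.8)²/(2·0.6²)) = 0.664904·exp(-2.00000) = 0.0899849
  f_C = (1/(1.8·√(2π)))·exp(−(18.6−21.9)²/(2·1.8²)) = 0.221635·exp(-1.68056) = 0.041284
Multiply by the mixture weights:
  P(Z=A)·f_A = 0.58 × 0.401582 = 0.232918
  P(Z=B)·f_B = 0.35 × 0.0899849 = 0.0314947
  P(Z=C)·f_C = 0.07 × 0.041284 = 0.00288988
Evidence: 0.232918 + 0.0314947 + 0.00288988 = 0.267302
Responsibility of Setting B: 0.0314947 / 0.267302 ≈ 0.1178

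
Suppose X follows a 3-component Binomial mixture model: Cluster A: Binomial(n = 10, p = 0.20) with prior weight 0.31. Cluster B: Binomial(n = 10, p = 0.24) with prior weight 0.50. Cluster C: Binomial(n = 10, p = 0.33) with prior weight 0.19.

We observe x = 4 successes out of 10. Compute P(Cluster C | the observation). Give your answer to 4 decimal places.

The responsibility of component k is P(Z=k) f_k(x) divided by Σ_j P(Z=j) f_j(x).
Component likelihoods at x = 4 successes out of 10:
  L_A = C(10,4)·0.20^4·0.80^6 = 210·0.0016·0.262144 = 0.0880804
  L_B = C(10,4)·0.24^4·0.76^6 = 210·0.00331776·0.1927 = 0.13426
  L_C = C(10,4)·0.33^4·0.67^6 = 210·0.0118592·0.0904584 = 0.225281
Weight by the priors:
  P(Z=A)·L_A = 0.31 × 0.0880804 = 0.0273049
  P(Z=B)·L_B = 0.50 × 0.13426 = 0.0671299
  P(Z=C)·L_C = 0.19 × 0.225281 = 0.0428033
Denominator: 0.0273049 + 0.0671299 + 0.0428033 = 0.137238
So the posterior for Cluster C is 0.0428033 / 0.137238 ≈ 0.3119.

0.3119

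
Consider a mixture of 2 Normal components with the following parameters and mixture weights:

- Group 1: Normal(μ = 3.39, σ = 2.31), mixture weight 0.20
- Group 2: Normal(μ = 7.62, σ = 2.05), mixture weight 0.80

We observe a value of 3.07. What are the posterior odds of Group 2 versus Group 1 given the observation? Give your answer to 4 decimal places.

The posterior odds equal the prior odds times the likelihood ratio: (π_i/π_j)·(f_i(x)/f_j(x)).
Component likelihoods at x = 3.07:
  f_1 = (1/(2.31·√(2π)))·exp(−(3.07−3.39)²/(2·2.31²)) = 0.172702·exp(-0.00960) = 0.171053
  f_2 = (1/(2.05·√(2π)))·exp(−(3.07−7.62)²/(2·2.05²)) = 0.194606·exp(-2.46312) = 0.0165744
Posterior odds = (π_2·f_2) / (π_1·f_1) = (0.80·0.0165744) / (0.20·0.171053) = 0.0132595 / 0.0342106 ≈ 0.3876

0.3876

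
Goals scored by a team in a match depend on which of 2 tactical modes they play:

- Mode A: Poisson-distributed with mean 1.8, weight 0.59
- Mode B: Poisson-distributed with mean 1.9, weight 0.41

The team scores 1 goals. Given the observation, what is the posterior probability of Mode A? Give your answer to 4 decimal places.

By Bayes' theorem, P(k | x) = w_k f_k(x) / Σ_j w_j f_j(x).
Evaluate each component's likelihood at the observed value:
  f_A = e^(−1.8)·1.8^1/1! = 0.297538
  f_B = e^(−1.9)·1.9^1/1! = 0.28418
Prior × likelihood for each component:
  w_A·f_A = 0.59 × 0.297538 = 0.175547
  w_B·f_B = 0.41 × 0.28418 = 0.116514
Denominator: 0.175547 + 0.116514 = 0.292061
So the posterior for Mode A is 0.175547 / 0.292061 ≈ 0.6011.

0.6011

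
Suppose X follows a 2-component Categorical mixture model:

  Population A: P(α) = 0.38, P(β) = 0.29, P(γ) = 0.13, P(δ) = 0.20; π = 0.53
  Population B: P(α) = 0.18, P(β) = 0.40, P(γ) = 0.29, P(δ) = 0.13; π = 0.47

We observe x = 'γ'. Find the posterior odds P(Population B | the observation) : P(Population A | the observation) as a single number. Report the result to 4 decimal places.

Only the two components matter; the odds are (P(Z=i) f_i(x)) / (P(Z=j) f_j(x)).
Evaluate each component's likelihood at the observed value:
  L_A = P(γ | comp) = 0.13
  L_B = P(γ | comp) = 0.29
Posterior odds = (P(Z=B)·L_B) / (P(Z=A)·L_A) = (0.47·0.29) / (0.53·0.13) = 0.1363 / 0.0689 ≈ 1.9782

1.9782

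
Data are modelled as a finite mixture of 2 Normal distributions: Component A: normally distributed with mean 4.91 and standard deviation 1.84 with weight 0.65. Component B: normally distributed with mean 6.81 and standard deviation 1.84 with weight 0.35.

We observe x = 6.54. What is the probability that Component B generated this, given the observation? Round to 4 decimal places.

By Bayes' theorem, P(k | x) = P(Z=k) f_k(x) / Σ_j P(Z=j) f_j(x).
Evaluate each component's likelihood at the observed value:
  L_A = (1/(1.84·√(2π)))·exp(−(6.54−4.91)²/(2·1.84²)) = 0.216816·exp(-0.39238) = 0.146448
  L_B = (1/(1.84·√(2π)))·exp(−(6.54−6.81)²/(2·1.84²)) = 0.216816·exp(-0.01077) = 0.214495
Unnormalised posteriors:
  P(Z=A)·L_A = 0.65 × 0.146448 = 0.095191
  P(Z=B)·L_B = 0.35 × 0.214495 = 0.0750731
Sum: 0.095191 + 0.0750731 = 0.170264
Responsibility of Component B: 0.0750731 / 0.170264 ≈ 0.4409

0.4409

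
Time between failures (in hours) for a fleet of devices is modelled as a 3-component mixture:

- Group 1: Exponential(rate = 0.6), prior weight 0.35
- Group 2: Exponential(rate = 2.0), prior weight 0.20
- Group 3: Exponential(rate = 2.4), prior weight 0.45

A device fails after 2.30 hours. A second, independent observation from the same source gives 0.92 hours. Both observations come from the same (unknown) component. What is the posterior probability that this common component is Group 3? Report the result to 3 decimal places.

Posterior ∝ prior × likelihood, so P(k | x) ∝ P(Z=k) f_k(x); normalise over all components.
Since both observations come from the same component, the likelihood for component k is f_k(x₁)·f_k(x₂).
  L_1 = [0.150947] × [0.345478] = 0.0521489
  L_2 = [0.0201037] × [0.317635] = 0.00638563
  L_3 = [0.00961404] × [0.263809] = 0.00253627
Prior × likelihood for each component:
  P(Z=1)·L_1 = 0.35 × 0.0521489 = 0.0182521
  P(Z=2)·L_2 = 0.20 × 0.00638563 = 0.00127713
  P(Z=3)·L_3 = 0.45 × 0.00253627 = 0.00114132
Evidence: 0.0182521 + 0.00127713 + 0.00114132 = 0.0206706
P(Group 3 | x₁, x₂) = 0.00114132 / 0.0206706 ≈ 0.055

0.055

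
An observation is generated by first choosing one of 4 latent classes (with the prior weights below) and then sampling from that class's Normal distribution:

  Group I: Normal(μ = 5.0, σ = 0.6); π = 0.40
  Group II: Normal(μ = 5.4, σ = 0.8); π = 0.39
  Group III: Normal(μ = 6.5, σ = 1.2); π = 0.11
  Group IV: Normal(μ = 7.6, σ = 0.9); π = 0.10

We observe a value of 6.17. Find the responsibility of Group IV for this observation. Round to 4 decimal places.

Apply Bayes' rule: the posterior for each component is proportional to its prior times its likelihood at x.
Normal densities:
  p_I = (1/(0.6·√(2π)))·exp(−(6.17−5.0)²/(2·0.6²)) = 0.664904·exp(-1.90125) = 0.0993245
  p_II = (1/(0.8·√(2π)))·exp(−(6.17−5.4)²/(2·0.8²)) = 0.498678·exp(-0.46320) = 0.3138
  p_III = (1/(1.2·√(2π)))·exp(−(6.17−6.5)²/(2·1.2²)) = 0.332452·exp(-0.03781) = 0.320116
  p_IV = (1/(0.9·√(2π)))·exp(−(6.17−7.6)²/(2·0.9²)) = 0.443269·exp(-1.26228) = 0.125448
Prior × likelihood for each component:
  w_I·p_I = 0.40 × 0.0993245 = 0.0397298
  w_II·p_II = 0.39 × 0.3138 = 0.122382
  w_III·p_III = 0.11 × 0.320116 = 0.0352127
  w_IV·p_IV = 0.10 × 0.125448 = 0.0125448
Normaliser: 0.0397298 + 0.122382 + 0.0352127 + 0.0125448 = 0.20987
So the posterior for Group IV is 0.0125448 / 0.20987 ≈ 0.0598.

0.0598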